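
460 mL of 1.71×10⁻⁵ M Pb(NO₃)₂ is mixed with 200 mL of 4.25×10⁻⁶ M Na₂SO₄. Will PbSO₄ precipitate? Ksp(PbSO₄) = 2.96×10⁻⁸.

No

Total volume after mixing = 460 + 200 = 660 mL.
[Pb²⁺] = (1.71×10⁻⁵)(460)/660 = 1.19×10⁻⁵ M
[SO₄²⁻] = (4.25×10⁻⁶)(200)/660 = 1.29×10⁻⁶ M
Q = [Pb²⁺][SO₄²⁻] = 1.53×10⁻¹¹
Since Q (1.53×10⁻¹¹) is less than Ksp (2.96×10⁻⁸), no PbSO₄ precipitates.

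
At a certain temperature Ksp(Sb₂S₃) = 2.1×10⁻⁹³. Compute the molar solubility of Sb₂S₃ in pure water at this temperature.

1.1×10⁻¹⁹ M

Sb₂S₃(s) ⇌ 2 Sb³⁺(aq) + 3 S²⁻(aq)
Let s be the molar solubility. Then [Sb³⁺] = 2s and [S²⁻] = 3s.
Ksp = [Sb³⁺]^2[S²⁻]^3 = (2s)^2 · (3s)^3 = 108s^5
108s^5 = 2.1×10⁻⁹³  ⇒  s^5 = 1.9×10⁻⁹⁵
Taking the 5th root, s = 1.1×10⁻¹⁹ mol/L.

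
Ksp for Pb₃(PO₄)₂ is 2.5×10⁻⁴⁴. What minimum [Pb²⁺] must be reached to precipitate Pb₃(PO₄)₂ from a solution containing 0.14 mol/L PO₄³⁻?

Precipitation begins when Q = Ksp.
Pb₃(PO₄)₂(s) ⇌ 3 Pb²⁺(aq) + 2 PO₄³⁻(aq)
Ksp = [Pb²⁺]^3[PO₄³⁻]^2 = [Pb²⁺]^3(0.14)^2
[Pb²⁺]^3 = 2.5×10⁻⁴⁴ / (0.14)^2 = 1.3×10⁻⁴²
[Pb²⁺] = 1.1×10⁻¹⁴ mol/L

1.1×10⁻¹⁴ M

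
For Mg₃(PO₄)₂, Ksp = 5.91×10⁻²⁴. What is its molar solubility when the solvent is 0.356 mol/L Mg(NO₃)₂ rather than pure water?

5.72×10⁻¹² M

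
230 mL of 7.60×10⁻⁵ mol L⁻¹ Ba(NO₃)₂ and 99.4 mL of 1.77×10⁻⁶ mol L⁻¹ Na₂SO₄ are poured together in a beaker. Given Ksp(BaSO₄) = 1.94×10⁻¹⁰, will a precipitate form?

No

The combined volume is 329.4 mL.
[Ba²⁺] = (7.60×10⁻⁵)(230)/329.4 = 5.31×10⁻⁵ mol L⁻¹
[SO₄²⁻] = (1.77×10⁻⁶)(99.4)/329.4 = 5.34×10⁻⁷ mol L⁻¹
Q = [Ba²⁺][SO₄²⁻] = 2.83×10⁻¹¹
Since Q (2.83×10⁻¹¹) is less than Ksp (1.94×10⁻¹⁰), no BaSO₄ precipitates.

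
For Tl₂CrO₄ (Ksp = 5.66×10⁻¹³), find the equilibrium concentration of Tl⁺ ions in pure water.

Tl₂CrO₄(s) ⇌ 2 Tl⁺(aq) + CrO₄²⁻(aq)
If s mol/L of Tl₂CrO₄ dissolves, [Tl⁺] = 2s and [CrO₄²⁻] = s.
Ksp = [Tl⁺]^2[CrO₄²⁻] = (2s)^2 · s = 4s^3 = 5.66×10⁻¹³
s = 5.21×10⁻⁵ mol/L
[Tl⁺] = 2s = 1.04×10⁻⁴ mol/L

1.04×10⁻⁴ M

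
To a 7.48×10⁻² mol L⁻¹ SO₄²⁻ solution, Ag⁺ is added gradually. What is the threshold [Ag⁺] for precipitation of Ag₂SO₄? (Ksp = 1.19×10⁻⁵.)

1.26×10⁻² M

Precipitation of each salt begins when its ion product equals Ksp.
Ag₂SO₄(s) ⇌ 2 Ag⁺(aq) + SO₄²⁻(aq)
Ksp = [Ag⁺]^2[SO₄²⁻] = [Ag⁺]^2(7.48×10⁻²)
[Ag⁺]^2 = 1.19×10⁻⁵ / (7.48×10⁻²) = 1.59×10⁻⁴
[Ag⁺] = 1.26×10⁻² mol L⁻¹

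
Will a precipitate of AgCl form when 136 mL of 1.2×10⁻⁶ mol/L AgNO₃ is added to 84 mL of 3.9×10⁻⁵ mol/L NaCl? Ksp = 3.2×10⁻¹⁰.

Total volume after mixing = 136 + 84 = 220 mL.
[Ag⁺] = (1.2×10⁻⁶)(136)/220 = 7.4×10⁻⁷ mol/L
[Cl⁻] = (3.9×10⁻⁵)(84)/220 = 1.5×10⁻⁵ mol/L
Q = [Ag⁺][Cl⁻] = 1.1×10⁻¹¹
Q < Ksp (1.1×10⁻¹¹ vs 3.2×10⁻¹⁰); the solution remains unsaturated and no precipitate forms.

No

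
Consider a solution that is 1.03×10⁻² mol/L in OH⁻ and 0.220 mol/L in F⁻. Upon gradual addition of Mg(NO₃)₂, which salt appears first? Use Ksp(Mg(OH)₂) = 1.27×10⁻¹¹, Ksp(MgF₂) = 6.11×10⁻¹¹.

MgF₂

The threshold for precipitation is Q = Ksp.
For Mg(OH)₂: [Mg²⁺] = (Ksp/[OH⁻]^2) = 1.20×10⁻⁷ mol/L
For MgF₂: [Mg²⁺] = (Ksp/[F⁻]^2) = 1.26×10⁻⁹ mol/L
Since MgF₂ needs less Mg²⁺ to reach saturation, it precipitates first.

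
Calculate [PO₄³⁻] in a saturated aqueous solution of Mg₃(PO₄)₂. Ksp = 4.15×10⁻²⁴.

Mg₃(PO₄)₂(s) ⇌ 3 Mg²⁺(aq) + 2 PO₄³⁻(aq)
Call the molar solubility s, so that [Mg²⁺] = 3s and [PO₄³⁻] = 2s.
Ksp = [Mg²⁺]^3[PO₄³⁻]^2 = (3s)^3 · (2s)^2 = 108s^5 = 4.15×10⁻²⁴
s = 8.26×10⁻⁶ mol L⁻¹
[PO₄³⁻] = 2s = 1.65×10⁻⁵ mol L⁻¹

1.65×10⁻⁵ M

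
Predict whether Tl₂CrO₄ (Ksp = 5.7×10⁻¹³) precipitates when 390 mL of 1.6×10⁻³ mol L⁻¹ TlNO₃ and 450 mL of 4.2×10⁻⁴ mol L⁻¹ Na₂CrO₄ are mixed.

Total volume after mixing = 390 + 450 = 840 mL.
[Tl⁺] = (1.6×10⁻³)(390)/840 = 7.4×10⁻⁴ mol L⁻¹
[CrO₄²⁻] = (4.2×10⁻⁴)(450)/840 = 2.3×10⁻⁴ mol L⁻¹
Q = [Tl⁺]^2[CrO₄²⁻] = 1.2×10⁻¹⁰
Q = 1.2×10⁻¹⁰ > Ksp = 5.7×10⁻¹³, so the solution is supersaturated and Tl₂CrO₄ precipitates.

Yes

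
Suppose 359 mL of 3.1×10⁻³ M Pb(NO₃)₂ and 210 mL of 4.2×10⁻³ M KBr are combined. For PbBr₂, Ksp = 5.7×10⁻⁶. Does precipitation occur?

No

After mixing, V = 359 mL + 210 mL = 569 mL.
[Pb²⁺] = (3.1×10⁻³)(359)/569 = 2.0×10⁻³ M
[Br⁻] = (4.2×10⁻³)(210)/569 = 1.6×10⁻³ M
Q = [Pb²⁺][Br⁻]^2 = 4.7×10⁻⁹
Q = 4.7×10⁻⁹ < Ksp = 5.7×10⁻⁶, so the solution is unsaturated and no precipitate forms.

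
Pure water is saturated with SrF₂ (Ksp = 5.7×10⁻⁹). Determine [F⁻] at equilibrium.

2.3×10⁻³ M

SrF₂(s) ⇌ Sr²⁺(aq) + 2 F⁻(aq)
Let s be the molar solubility. Then [Sr²⁺] = s and [F⁻] = 2s.
Ksp = [Sr²⁺][F⁻]^2 = s · (2s)^2 = 4s^3 = 5.7×10⁻⁹
s = 1.1×10⁻³ mol/L
[F⁻] = 2s = 2.3×10⁻³ mol/L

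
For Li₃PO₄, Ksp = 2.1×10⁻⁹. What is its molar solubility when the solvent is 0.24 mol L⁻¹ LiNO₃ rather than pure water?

Li₃PO₄(s) ⇌ 3 Li⁺(aq) + PO₄³⁻(aq)
The solution already contains Li⁺ at 0.24 mol L⁻¹. Let s be the molar solubility of Li₃PO₄.
[Li⁺] ≈ 0.24 mol L⁻¹ (common ion dominates); [PO₄³⁻] = s.
Ksp = [Li⁺]^3[PO₄³⁻] = (0.24)^3s
s = 2.1×10⁻⁹ / (0.24)^3 = 1.5×10⁻⁷
s = 1.5×10⁻⁷ mol L⁻¹

1.5×10⁻⁷ M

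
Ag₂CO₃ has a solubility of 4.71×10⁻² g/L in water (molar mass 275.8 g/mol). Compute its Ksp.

Convert to molarity: s = 4.71×10⁻² / 275.8 = 1.7078×10⁻⁴ mol/L
Ag₂CO₃(s) ⇌ 2 Ag⁺(aq) + CO₃²⁻(aq)
With molar solubility s: [Ag⁺] = 2s, [CO₃²⁻] = s.
Ksp = [Ag⁺]^2[CO₃²⁻] = (2s)^2 · s = 4s^3
Ksp = 4 × (1.7078×10⁻⁴)^3 = 1.99×10⁻¹¹

Ksp = 1.99×10⁻¹¹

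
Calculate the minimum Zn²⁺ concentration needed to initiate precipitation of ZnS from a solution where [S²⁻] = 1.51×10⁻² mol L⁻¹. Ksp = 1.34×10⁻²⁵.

8.87×10⁻²⁴ M

The threshold for precipitation is Q = Ksp.
ZnS(s) ⇌ Zn²⁺(aq) + S²⁻(aq)
Ksp = [Zn²⁺][S²⁻] = [Zn²⁺](1.51×10⁻²)
[Zn²⁺] = 1.34×10⁻²⁵ / (1.51×10⁻²) = 8.87×10⁻²⁴
[Zn²⁺] = 8.87×10⁻²⁴ mol L⁻¹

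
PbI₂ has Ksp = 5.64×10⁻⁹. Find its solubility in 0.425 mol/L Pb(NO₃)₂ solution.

PbI₂(s) ⇌ Pb²⁺(aq) + 2 I⁻(aq)
The solution already contains Pb²⁺ at 0.425 mol/L. Let s be the molar solubility of PbI₂.
[Pb²⁺] ≈ 0.425 mol/L (common ion dominates); [I⁻] = 2s.
Ksp = [Pb²⁺][I⁻]^2 = (0.425)(2s)^2
(2s)^2 = 5.64×10⁻⁹ / (0.425) = 1.33×10⁻⁸
s = 5.76×10⁻⁵ mol/L

5.76×10⁻⁵ M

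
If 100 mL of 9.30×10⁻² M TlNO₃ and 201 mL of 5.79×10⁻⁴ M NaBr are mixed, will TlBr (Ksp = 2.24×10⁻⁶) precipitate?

Yes

The combined volume is 301 mL.
[Tl⁺] = (9.30×10⁻²)(100)/301 = 3.09×10⁻² M
[Br⁻] = (5.79×10⁻⁴)(201)/301 = 3.87×10⁻⁴ M
Q = [Tl⁺][Br⁻] = 1.19×10⁻⁵
Q = 1.19×10⁻⁵ > Ksp = 2.24×10⁻⁶, so the solution is supersaturated and TlBr precipitates.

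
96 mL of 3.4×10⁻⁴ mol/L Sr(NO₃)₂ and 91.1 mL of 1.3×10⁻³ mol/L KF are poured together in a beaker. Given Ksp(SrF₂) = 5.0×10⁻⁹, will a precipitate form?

No

After mixing, V = 96 mL + 91.1 mL = 187.1 mL.
[Sr²⁺] = (3.4×10⁻⁴)(96)/187.1 = 1.7×10⁻⁴ mol/L
[F⁻] = (1.3×10⁻³)(91.1)/187.1 = 6.3×10⁻⁴ mol/L
Q = [Sr²⁺][F⁻]^2 = 7.0×10⁻¹¹
Since Q (7.0×10⁻¹¹) is less than Ksp (5.0×10⁻⁹), no SrF₂ precipitates.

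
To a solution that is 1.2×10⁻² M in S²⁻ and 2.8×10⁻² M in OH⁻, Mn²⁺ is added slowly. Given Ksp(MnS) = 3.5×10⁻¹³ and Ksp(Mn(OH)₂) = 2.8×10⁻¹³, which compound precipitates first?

Precipitation begins when Q = Ksp.
For MnS: [Mn²⁺] = (Ksp/[S²⁻]) = 2.9×10⁻¹¹ M
For Mn(OH)₂: [Mn²⁺] = (Ksp/[OH⁻]^2) = 3.6×10⁻¹⁰ M
Since MnS needs less Mn²⁺ to reach saturation, it precipitates first.

MnS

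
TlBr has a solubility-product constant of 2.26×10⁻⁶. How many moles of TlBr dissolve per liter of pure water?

1.50×10⁻³ M

TlBr(s) ⇌ Tl⁺(aq) + Br⁻(aq)
If s mol/L of TlBr dissolves, [Tl⁺] = s and [Br⁻] = s.
Ksp = [Tl⁺][Br⁻] = s · s = s^2
s^2 = 2.26×10⁻⁶
s = (2.26×10⁻⁶)^(1/2) = 1.50×10⁻³ mol L⁻¹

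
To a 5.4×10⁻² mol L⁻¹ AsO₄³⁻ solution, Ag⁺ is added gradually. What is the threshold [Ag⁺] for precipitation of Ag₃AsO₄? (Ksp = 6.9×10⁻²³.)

1.1×10⁻⁷ M

Each salt precipitates once Q = Ksp for that salt.
Ag₃AsO₄(s) ⇌ 3 Ag⁺(aq) + AsO₄³⁻(aq)
Ksp = [Ag⁺]^3[AsO₄³⁻] = [Ag⁺]^3(5.4×10⁻²)
[Ag⁺]^3 = 6.9×10⁻²³ / (5.4×10⁻²) = 1.3×10⁻²¹
[Ag⁺] = 1.1×10⁻⁷ mol L⁻¹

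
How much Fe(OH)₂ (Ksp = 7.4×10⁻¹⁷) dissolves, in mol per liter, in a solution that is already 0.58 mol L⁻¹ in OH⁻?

2.2×10⁻¹⁶ M

Fe(OH)₂(s) ⇌ Fe²⁺(aq) + 2 OH⁻(aq)
Let s be the solubility of Fe(OH)₂ here. The common ion gives [OH⁻] ≈ 0.58 mol L⁻¹, and [Fe²⁺] = s.
Ksp = [Fe²⁺][OH⁻]^2 = s(0.58)^2
s = 7.4×10⁻¹⁷ / (0.58)^2 = 2.2×10⁻¹⁶
s = 2.2×10⁻¹⁶ mol L⁻¹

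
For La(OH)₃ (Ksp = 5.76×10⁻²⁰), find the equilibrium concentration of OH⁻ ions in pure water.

2.04×10⁻⁵ M

La(OH)₃(s) ⇌ La³⁺(aq) + 3 OH⁻(aq)
For each mole of La(OH)₃ that dissolves per liter, [La³⁺] = s and [OH⁻] = 3s; let s denote this solubility.
Ksp = [La³⁺][OH⁻]^3 = s · (3s)^3 = 27s^4 = 5.76×10⁻²⁰
s = 6.80×10⁻⁶ M
[OH⁻] = 3s = 2.04×10⁻⁵ M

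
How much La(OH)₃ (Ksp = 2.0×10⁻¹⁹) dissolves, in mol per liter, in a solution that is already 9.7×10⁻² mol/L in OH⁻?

La(OH)₃(s) ⇌ La³⁺(aq) + 3 OH⁻(aq)
Let s be the solubility of La(OH)₃ here. The common ion gives [OH⁻] ≈ 9.7×10⁻² mol/L, and [La³⁺] = s.
Ksp = [La³⁺][OH⁻]^3 = s(9.7×10⁻²)^3
s = 2.0×10⁻¹⁹ / (9.7×10⁻²)^3 = 2.2×10⁻¹⁶
s = 2.2×10⁻¹⁶ mol/L

2.2×10⁻¹⁶ M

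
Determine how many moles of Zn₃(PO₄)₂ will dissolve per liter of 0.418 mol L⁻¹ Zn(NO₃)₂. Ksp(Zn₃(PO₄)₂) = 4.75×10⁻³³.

1.28×10⁻¹⁶ M

Zn₃(PO₄)₂(s) ⇌ 3 Zn²⁺(aq) + 2 PO₄³⁻(aq)
Let s be the solubility of Zn₃(PO₄)₂ here. The common ion gives [Zn²⁺] ≈ 0.418 mol L⁻¹, and [PO₄³⁻] = 2s.
Ksp = [Zn²⁺]^3[PO₄³⁻]^2 = (0.418)^3(2s)^2
(2s)^2 = 4.75×10⁻³³ / (0.418)^3 = 6.50×10⁻³²
s = 1.28×10⁻¹⁶ mol L⁻¹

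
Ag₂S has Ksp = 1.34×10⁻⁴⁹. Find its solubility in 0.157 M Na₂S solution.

Ag₂S(s) ⇌ 2 Ag⁺(aq) + S²⁻(aq)
Let s be the solubility of Ag₂S here. The common ion gives [S²⁻] ≈ 0.157 M, and [Ag⁺] = 2s.
Ksp = [Ag⁺]^2[S²⁻] = (2s)^2(0.157)
(2s)^2 = 1.34×10⁻⁴⁹ / (0.157) = 8.54×10⁻⁴⁹
s = 4.62×10⁻²⁵ M

4.62×10⁻²⁵ M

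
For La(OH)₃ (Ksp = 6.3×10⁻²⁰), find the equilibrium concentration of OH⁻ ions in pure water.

La(OH)₃(s) ⇌ La³⁺(aq) + 3 OH⁻(aq)
Call the molar solubility s, so that [La³⁺] = s and [OH⁻] = 3s.
Ksp = [La³⁺][OH⁻]^3 = s · (3s)^3 = 27s^4 = 6.3×10⁻²⁰
s = 7.0×10⁻⁶ mol/L
[OH⁻] = 3s = 2.1×10⁻⁵ mol/L

2.1×10⁻⁵ M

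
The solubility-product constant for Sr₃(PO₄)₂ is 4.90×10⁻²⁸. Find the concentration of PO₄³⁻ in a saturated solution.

2.71×10⁻⁶ M

Sr₃(PO₄)₂(s) ⇌ 3 Sr²⁺(aq) + 2 PO₄³⁻(aq)
Let s be the molar solubility. Then [Sr²⁺] = 3s and [PO₄³⁻] = 2s.
Ksp = [Sr²⁺]^3[PO₄³⁻]^2 = (3s)^3 · (2s)^2 = 108s^5 = 4.90×10⁻²⁸
s = 1.35×10⁻⁶ mol/L
[PO₄³⁻] = 2s = 2.71×10⁻⁶ mol/L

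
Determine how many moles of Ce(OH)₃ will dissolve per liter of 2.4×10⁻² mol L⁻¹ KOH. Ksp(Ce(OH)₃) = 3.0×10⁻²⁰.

2.2×10⁻¹⁵ M

Ce(OH)₃(s) ⇌ Ce³⁺(aq) + 3 OH⁻(aq)
With OH⁻ already at 2.4×10⁻² mol L⁻¹ and s small, take [OH⁻] ≈ 2.4×10⁻² mol L⁻¹ and [Ce³⁺] = s.
Ksp = [Ce³⁺][OH⁻]^3 = s(2.4×10⁻²)^3
s = 3.0×10⁻²⁰ / (2.4×10⁻²)^3 = 2.2×10⁻¹⁵
s = 2.2×10⁻¹⁵ mol L⁻¹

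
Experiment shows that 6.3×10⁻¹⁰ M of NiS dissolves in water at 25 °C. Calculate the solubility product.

Ksp = 4.0×10⁻¹⁹

NiS(s) ⇌ Ni²⁺(aq) + S²⁻(aq)
With molar solubility s: [Ni²⁺] = s, [S²⁻] = s.
Ksp = [Ni²⁺][S²⁻] = s · s = s^2
Ksp = (6.3×10⁻¹⁰)^2 = 4.0×10⁻¹⁹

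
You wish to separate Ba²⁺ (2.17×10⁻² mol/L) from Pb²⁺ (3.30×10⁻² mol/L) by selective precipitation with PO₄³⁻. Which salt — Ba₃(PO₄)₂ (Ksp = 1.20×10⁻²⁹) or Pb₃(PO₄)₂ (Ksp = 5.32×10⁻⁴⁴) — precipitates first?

The threshold for precipitation is Q = Ksp.
For Ba₃(PO₄)₂: [PO₄³⁻] = (Ksp/[Ba²⁺]^3)^(1/2) = 1.08×10⁻¹² mol/L
For Pb₃(PO₄)₂: [PO₄³⁻] = (Ksp/[Pb²⁺]^3)^(1/2) = 3.85×10⁻²⁰ mol/L
Since Pb₃(PO₄)₂ needs less PO₄³⁻ to reach saturation, it precipitates first.

Pb₃(PO₄)₂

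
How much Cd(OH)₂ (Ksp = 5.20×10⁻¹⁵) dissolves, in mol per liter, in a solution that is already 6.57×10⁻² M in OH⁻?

Cd(OH)₂(s) ⇌ Cd²⁺(aq) + 2 OH⁻(aq)
Let s be the solubility of Cd(OH)₂ here. The common ion gives [OH⁻] ≈ 6.57×10⁻² M, and [Cd²⁺] = s.
Ksp = [Cd²⁺][OH⁻]^2 = s(6.57×10⁻²)^2
s = 5.20×10⁻¹⁵ / (6.57×10⁻²)^2 = 1.20×10⁻¹²
s = 1.20×10⁻¹² M

1.20×10⁻¹² M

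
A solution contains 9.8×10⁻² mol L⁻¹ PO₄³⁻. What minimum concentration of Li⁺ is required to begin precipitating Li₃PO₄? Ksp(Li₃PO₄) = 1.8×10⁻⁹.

The threshold for precipitation is Q = Ksp.
Li₃PO₄(s) ⇌ 3 Li⁺(aq) + PO₄³⁻(aq)
Ksp = [Li⁺]^3[PO₄³⁻] = [Li⁺]^3(9.8×10⁻²)
[Li⁺]^3 = 1.8×10⁻⁹ / (9.8×10⁻²) = 1.8×10⁻⁸
[Li⁺] = 2.6×10⁻³ mol L⁻¹

2.6×10⁻³ M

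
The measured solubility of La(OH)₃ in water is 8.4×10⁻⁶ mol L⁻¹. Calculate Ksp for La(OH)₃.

Ksp = 1.3×10⁻¹⁹

La(OH)₃(s) ⇌ La³⁺(aq) + 3 OH⁻(aq)
For each mole of La(OH)₃ that dissolves per liter, [La³⁺] = s and [OH⁻] = 3s; let s denote this solubility.
Ksp = [La³⁺][OH⁻]^3 = s · (3s)^3 = 27s^4
Ksp = 27 × (8.4×10⁻⁶)^4 = 1.3×10⁻¹⁹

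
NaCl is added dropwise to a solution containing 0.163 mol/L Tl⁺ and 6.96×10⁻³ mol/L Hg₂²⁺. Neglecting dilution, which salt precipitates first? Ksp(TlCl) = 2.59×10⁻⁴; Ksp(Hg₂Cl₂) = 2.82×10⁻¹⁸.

Hg₂Cl₂

The threshold for precipitation is Q = Ksp.
For TlCl: [Cl⁻] = (Ksp/[Tl⁺]) = 1.59×10⁻³ mol/L
For Hg₂Cl₂: [Cl⁻] = (Ksp/[Hg₂²⁺])^(1/2) = 2.01×10⁻⁸ mol/L
Since Hg₂Cl₂ needs less Cl⁻ to reach saturation, it precipitates first.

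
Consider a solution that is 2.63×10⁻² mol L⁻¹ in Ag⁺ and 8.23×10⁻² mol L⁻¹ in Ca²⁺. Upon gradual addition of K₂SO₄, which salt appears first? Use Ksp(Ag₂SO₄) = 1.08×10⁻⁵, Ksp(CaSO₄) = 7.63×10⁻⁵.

CaSO₄

A salt starts to precipitate once the ion product Q reaches its Ksp.
For Ag₂SO₄: [SO₄²⁻] = (Ksp/[Ag⁺]^2) = 1.56×10⁻² mol L⁻¹
For CaSO₄: [SO₄²⁻] = (Ksp/[Ca²⁺]) = 9.27×10⁻⁴ mol L⁻¹
The smaller threshold [SO₄²⁻] is reached first, so CaSO₄ precipitates first.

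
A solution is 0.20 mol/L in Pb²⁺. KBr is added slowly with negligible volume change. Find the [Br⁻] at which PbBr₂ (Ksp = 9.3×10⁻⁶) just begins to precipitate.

6.8×10⁻³ M

A salt starts to precipitate once the ion product Q reaches its Ksp.
PbBr₂(s) ⇌ Pb²⁺(aq) + 2 Br⁻(aq)
Ksp = [Pb²⁺][Br⁻]^2 = [Br⁻]^2(0.20)
[Br⁻]^2 = 9.3×10⁻⁶ / (0.20) = 4.7×10⁻⁵
[Br⁻] = 6.8×10⁻³ mol/L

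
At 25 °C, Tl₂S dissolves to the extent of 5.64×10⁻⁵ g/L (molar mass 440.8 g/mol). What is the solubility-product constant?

Molar solubility s = (5.64×10⁻⁵ g/L) / (440.8 g/mol) = 1.2795×10⁻⁷ mol/L
Tl₂S(s) ⇌ 2 Tl⁺(aq) + S²⁻(aq)
Let s be the molar solubility. Then [Tl⁺] = 2s and [S²⁻] = s.
Ksp = [Tl⁺]^2[S²⁻] = (2s)^2 · s = 4s^3
Ksp = 4 × (1.2795×10⁻⁷)^3 = 8.38×10⁻²¹

Ksp = 8.38×10⁻²¹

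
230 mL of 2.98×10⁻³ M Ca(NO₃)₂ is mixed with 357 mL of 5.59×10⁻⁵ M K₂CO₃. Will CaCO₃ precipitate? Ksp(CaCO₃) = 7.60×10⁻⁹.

Yes

After mixing, V = 230 mL + 357 mL = 587 mL.
[Ca²⁺] = (2.98×10⁻³)(230)/587 = 1.17×10⁻³ M
[CO₃²⁻] = (5.59×10⁻⁵)(357)/587 = 3.40×10⁻⁵ M
Q = [Ca²⁺][CO₃²⁻] = 3.97×10⁻⁸
Since Q (3.97×10⁻⁸) exceeds Ksp (7.60×10⁻⁹), CaCO₃ will precipitate.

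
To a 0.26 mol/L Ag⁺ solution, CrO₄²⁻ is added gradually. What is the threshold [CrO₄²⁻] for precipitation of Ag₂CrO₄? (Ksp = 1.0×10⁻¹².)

The threshold for precipitation is Q = Ksp.
Ag₂CrO₄(s) ⇌ 2 Ag⁺(aq) + CrO₄²⁻(aq)
Ksp = [Ag⁺]^2[CrO₄²⁻] = [CrO₄²⁻](0.26)^2
[CrO₄²⁻] = 1.0×10⁻¹² / (0.26)^2 = 1.5×10⁻¹¹
[CrO₄²⁻] = 1.5×10⁻¹¹ mol/L

1.5×10⁻¹¹ M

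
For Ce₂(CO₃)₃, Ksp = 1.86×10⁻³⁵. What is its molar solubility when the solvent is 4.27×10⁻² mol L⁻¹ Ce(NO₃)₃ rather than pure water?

Ce₂(CO₃)₃(s) ⇌ 2 Ce³⁺(aq) + 3 CO₃²⁻(aq)
Let s be the solubility of Ce₂(CO₃)₃ here. The common ion gives [Ce³⁺] ≈ 4.27×10⁻² mol L⁻¹, and [CO₃²⁻] = 3s.
Ksp = [Ce³⁺]^2[CO₃²⁻]^3 = (4.27×10⁻²)^2(3s)^3
(3s)^3 = 1.86×10⁻³⁵ / (4.27×10⁻²)^2 = 1.02×10⁻³²
s = 7.23×10⁻¹² mol L⁻¹

7.23×10⁻¹² M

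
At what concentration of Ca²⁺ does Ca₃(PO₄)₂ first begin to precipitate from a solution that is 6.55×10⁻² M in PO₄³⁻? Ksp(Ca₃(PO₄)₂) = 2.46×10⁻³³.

A salt starts to precipitate once the ion product Q reaches its Ksp.
Ca₃(PO₄)₂(s) ⇌ 3 Ca²⁺(aq) + 2 PO₄³⁻(aq)
Ksp = [Ca²⁺]^3[PO₄³⁻]^2 = [Ca²⁺]^3(6.55×10⁻²)^2
[Ca²⁺]^3 = 2.46×10⁻³³ / (6.55×10⁻²)^2 = 5.73×10⁻³¹
[Ca²⁺] = 8.31×10⁻¹¹ M

8.31×10⁻¹¹ M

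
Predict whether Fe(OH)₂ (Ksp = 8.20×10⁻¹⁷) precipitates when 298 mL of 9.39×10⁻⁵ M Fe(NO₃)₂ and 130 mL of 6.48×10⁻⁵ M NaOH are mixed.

The combined volume is 428 mL.
[Fe²⁺] = (9.39×10⁻⁵)(298)/428 = 6.54×10⁻⁵ M
[OH⁻] = (6.48×10⁻⁵)(130)/428 = 1.97×10⁻⁵ M
Q = [Fe²⁺][OH⁻]^2 = 2.53×10⁻¹⁴
Since Q (2.53×10⁻¹⁴) exceeds Ksp (8.20×10⁻¹⁷), Fe(OH)₂ will precipitate.

Yes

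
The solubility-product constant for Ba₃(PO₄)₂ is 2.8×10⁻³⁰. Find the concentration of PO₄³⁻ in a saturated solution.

Ba₃(PO₄)₂(s) ⇌ 3 Ba²⁺(aq) + 2 PO₄³⁻(aq)
If s mol/L of Ba₃(PO₄)₂ dissolves, [Ba²⁺] = 3s and [PO₄³⁻] = 2s.
Ksp = [Ba²⁺]^3[PO₄³⁻]^2 = (3s)^3 · (2s)^2 = 108s^5 = 2.8×10⁻³⁰
s = 4.8×10⁻⁷ M
[PO₄³⁻] = 2s = 9.6×10⁻⁷ M

9.6×10⁻⁷ M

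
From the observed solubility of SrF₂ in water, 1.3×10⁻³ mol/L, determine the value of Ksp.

SrF₂(s) ⇌ Sr²⁺(aq) + 2 F⁻(aq)
With molar solubility s: [Sr²⁺] = s, [F⁻] = 2s.
Ksp = [Sr²⁺][F⁻]^2 = s · (2s)^2 = 4s^3
Ksp = 4 × (1.3×10⁻³)^3 = 8.8×10⁻⁹

Ksp = 8.8×10⁻⁹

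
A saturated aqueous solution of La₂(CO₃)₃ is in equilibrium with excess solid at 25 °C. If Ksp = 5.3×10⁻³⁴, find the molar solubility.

8.7×10⁻⁸ M

La₂(CO₃)₃(s) ⇌ 2 La³⁺(aq) + 3 CO₃²⁻(aq)
If s mol/L of La₂(CO₃)₃ dissolves, [La³⁺] = 2s and [CO₃²⁻] = 3s.
Ksp = [La³⁺]^2[CO₃²⁻]^3 = (2s)^2 · (3s)^3 = 108s^5
108s^5 = 5.3×10⁻³⁴  ⇒  s^5 = 4.9×10⁻³⁶
s = (4.9×10⁻³⁶)^(1/5) = 8.7×10⁻⁸ mol/L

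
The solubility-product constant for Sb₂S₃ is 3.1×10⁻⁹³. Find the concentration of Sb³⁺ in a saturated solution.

Sb₂S₃(s) ⇌ 2 Sb³⁺(aq) + 3 S²⁻(aq)
If s mol/L of Sb₂S₃ dissolves, [Sb³⁺] = 2s and [S²⁻] = 3s.
Ksp = [Sb³⁺]^2[S²⁻]^3 = (2s)^2 · (3s)^3 = 108s^5 = 3.1×10⁻⁹³
s = 1.2×10⁻¹⁹ mol/L
[Sb³⁺] = 2s = 2.5×10⁻¹⁹ mol/L

2.5×10⁻¹⁹ M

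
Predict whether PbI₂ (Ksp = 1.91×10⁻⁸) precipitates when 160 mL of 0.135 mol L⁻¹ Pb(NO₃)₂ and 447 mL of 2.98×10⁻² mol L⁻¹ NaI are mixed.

After mixing, V = 160 mL + 447 mL = 607 mL.
[Pb²⁺] = (0.135)(160)/607 = 3.56×10⁻² mol L⁻¹
[I⁻] = (2.98×10⁻²)(447)/607 = 2.19×10⁻² mol L⁻¹
Q = [Pb²⁺][I⁻]^2 = 1.71×10⁻⁵
Because Q > Ksp (1.71×10⁻⁵ vs 1.91×10⁻⁸), a precipitate of PbI₂ forms.

Yes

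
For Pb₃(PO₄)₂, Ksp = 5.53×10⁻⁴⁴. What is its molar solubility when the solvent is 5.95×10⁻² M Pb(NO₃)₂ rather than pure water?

Pb₃(PO₄)₂(s) ⇌ 3 Pb²⁺(aq) + 2 PO₄³⁻(aq)
The solution already contains Pb²⁺ at 5.95×10⁻² M. Let s be the molar solubility of Pb₃(PO₄)₂.
[Pb²⁺] ≈ 5.95×10⁻² M (common ion dominates); [PO₄³⁻] = 2s.
Ksp = [Pb²⁺]^3[PO₄³⁻]^2 = (5.95×10⁻²)^3(2s)^2
(2s)^2 = 5.53×10⁻⁴⁴ / (5.95×10⁻²)^3 = 2.63×10⁻⁴⁰
s = 8.10×10⁻²¹ M

8.10×10⁻²¹ M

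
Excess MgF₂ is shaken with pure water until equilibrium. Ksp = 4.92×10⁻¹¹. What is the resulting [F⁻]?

MgF₂(s) ⇌ Mg²⁺(aq) + 2 F⁻(aq)
Let s be the molar solubility. Then [Mg²⁺] = s and [F⁻] = 2s.
Ksp = [Mg²⁺][F⁻]^2 = s · (2s)^2 = 4s^3 = 4.92×10⁻¹¹
s = 2.31×10⁻⁴ mol/L
[F⁻] = 2s = 4.62×10⁻⁴ mol/L

4.62×10⁻⁴ M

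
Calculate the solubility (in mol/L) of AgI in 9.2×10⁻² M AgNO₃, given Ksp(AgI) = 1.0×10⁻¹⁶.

AgI(s) ⇌ Ag⁺(aq) + I⁻(aq)
Ag⁺ is already present at 9.2×10⁻² M. If s mol/L of AgI dissolves, [I⁻] = s while [Ag⁺] ≈ 9.2×10⁻² M.
Ksp = [Ag⁺][I⁻] = (9.2×10⁻²)s
s = 1.0×10⁻¹⁶ / (9.2×10⁻²) = 1.1×10⁻¹⁵
s = 1.1×10⁻¹⁵ M

1.1×10⁻¹⁵ M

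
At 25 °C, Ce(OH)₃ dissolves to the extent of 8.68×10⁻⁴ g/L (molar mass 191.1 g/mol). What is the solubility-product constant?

Molar solubility s = (8.68×10⁻⁴ g/L) / (191.1 g/mol) = 4.5421×10⁻⁶ mol/L
Ce(OH)₃(s) ⇌ Ce³⁺(aq) + 3 OH⁻(aq)
With molar solubility s: [Ce³⁺] = s, [OH⁻] = 3s.
Ksp = [Ce³⁺][OH⁻]^3 = s · (3s)^3 = 27s^4
Ksp = 27 × (4.5421×10⁻⁶)^4 = 1.15×10⁻²⁰

Ksp = 1.15×10⁻²⁰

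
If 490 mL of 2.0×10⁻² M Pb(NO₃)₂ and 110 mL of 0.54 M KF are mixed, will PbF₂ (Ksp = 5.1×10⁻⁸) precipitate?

Yes

The combined volume is 600 mL.
[Pb²⁺] = (2.0×10⁻²)(490)/600 = 1.6×10⁻² M
[F⁻] = (0.54)(110)/600 = 9.9×10⁻² M
Q = [Pb²⁺][F⁻]^2 = 1.6×10⁻⁴
Since Q (1.6×10⁻⁴) exceeds Ksp (5.1×10⁻⁸), PbF₂ will precipitate.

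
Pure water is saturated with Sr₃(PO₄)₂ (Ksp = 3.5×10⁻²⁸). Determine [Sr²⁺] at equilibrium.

Sr₃(PO₄)₂(s) ⇌ 3 Sr²⁺(aq) + 2 PO₄³⁻(aq)
Let s be the molar solubility. Then [Sr²⁺] = 3s and [PO₄³⁻] = 2s.
Ksp = [Sr²⁺]^3[PO₄³⁻]^2 = (3s)^3 · (2s)^2 = 108s^5 = 3.5×10⁻²⁸
s = 1.3×10⁻⁶ mol/L
[Sr²⁺] = 3s = 3.8×10⁻⁶ mol/L

3.8×10⁻⁶ M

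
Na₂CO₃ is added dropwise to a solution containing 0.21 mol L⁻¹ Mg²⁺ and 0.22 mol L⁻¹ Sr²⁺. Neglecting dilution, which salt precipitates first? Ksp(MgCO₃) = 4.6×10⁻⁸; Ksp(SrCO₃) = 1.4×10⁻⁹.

SrCO₃

The threshold for precipitation is Q = Ksp.
For MgCO₃: [CO₃²⁻] = (Ksp/[Mg²⁺]) = 2.2×10⁻⁷ mol L⁻¹
For SrCO₃: [CO₃²⁻] = (Ksp/[Sr²⁺]) = 6.4×10⁻⁹ mol L⁻¹
The smaller threshold [CO₃²⁻] is reached first, so SrCO₃ precipitates first.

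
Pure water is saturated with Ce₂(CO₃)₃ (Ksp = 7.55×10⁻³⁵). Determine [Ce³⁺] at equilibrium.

Ce₂(CO₃)₃(s) ⇌ 2 Ce³⁺(aq) + 3 CO₃²⁻(aq)
Call the molar solubility s, so that [Ce³⁺] = 2s and [CO₃²⁻] = 3s.
Ksp = [Ce³⁺]^2[CO₃²⁻]^3 = (2s)^2 · (3s)^3 = 108s^5 = 7.55×10⁻³⁵
s = 5.87×10⁻⁸ mol L⁻¹
[Ce³⁺] = 2s = 1.17×10⁻⁷ mol L⁻¹

1.17×10⁻⁷ M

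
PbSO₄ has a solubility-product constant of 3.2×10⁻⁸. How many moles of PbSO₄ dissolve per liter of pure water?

1.8×10⁻⁴ M

PbSO₄(s) ⇌ Pb²⁺(aq) + SO₄²⁻(aq)
For each mole of PbSO₄ that dissolves per liter, [Pb²⁺] = s and [SO₄²⁻] = s; let s denote this solubility.
Ksp = [Pb²⁺][SO₄²⁻] = s · s = s^2
s^2 = 3.2×10⁻⁸
s = (3.2×10⁻⁸)^(1/2) = 1.8×10⁻⁴ mol L⁻¹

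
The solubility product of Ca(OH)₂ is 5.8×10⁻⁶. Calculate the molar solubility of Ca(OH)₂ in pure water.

1.1×10⁻² M

Ca(OH)₂(s) ⇌ Ca²⁺(aq) + 2 OH⁻(aq)
Let s be the molar solubility. Then [Ca²⁺] = s and [OH⁻] = 2s.
Ksp = [Ca²⁺][OH⁻]^2 = s · (2s)^2 = 4s^3
4s^3 = 5.8×10⁻⁶  ⇒  s^3 = 1.5×10⁻⁶
s = 1.1×10⁻² M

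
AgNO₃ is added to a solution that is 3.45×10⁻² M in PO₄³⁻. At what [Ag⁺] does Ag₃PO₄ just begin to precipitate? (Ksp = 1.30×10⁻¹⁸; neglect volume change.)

3.35×10⁻⁶ M

A salt starts to precipitate once the ion product Q reaches its Ksp.
Ag₃PO₄(s) ⇌ 3 Ag⁺(aq) + PO₄³⁻(aq)
Ksp = [Ag⁺]^3[PO₄³⁻] = [Ag⁺]^3(3.45×10⁻²)
[Ag⁺]^3 = 1.30×10⁻¹⁸ / (3.45×10⁻²) = 3.77×10⁻¹⁷
[Ag⁺] = 3.35×10⁻⁶ M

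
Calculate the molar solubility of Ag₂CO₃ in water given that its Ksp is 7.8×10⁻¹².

Ag₂CO₃(s) ⇌ 2 Ag⁺(aq) + CO₃²⁻(aq)
With molar solubility s: [Ag⁺] = 2s, [CO₃²⁻] = s.
Ksp = [Ag⁺]^2[CO₃²⁻] = (2s)^2 · s = 4s^3
4s^3 = 7.8×10⁻¹²  ⇒  s^3 = 2.0×10⁻¹²
s = (2.0×10⁻¹²)^(1/3) = 1.2×10⁻⁴ mol/L

1.2×10⁻⁴ M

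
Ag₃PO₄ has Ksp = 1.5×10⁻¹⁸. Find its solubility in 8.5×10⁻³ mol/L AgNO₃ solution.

Ag₃PO₄(s) ⇌ 3 Ag⁺(aq) + PO₄³⁻(aq)
Ag⁺ is already present at 8.5×10⁻³ mol/L. If s mol/L of Ag₃PO₄ dissolves, [PO₄³⁻] = s while [Ag⁺] ≈ 8.5×10⁻³ mol/L.
Ksp = [Ag⁺]^3[PO₄³⁻] = (8.5×10⁻³)^3s
s = 1.5×10⁻¹⁸ / (8.5×10⁻³)^3 = 2.4×10⁻¹²
s = 2.4×10⁻¹² mol/L

2.4×10⁻¹² M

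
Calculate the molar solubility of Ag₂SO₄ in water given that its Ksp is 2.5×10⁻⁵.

1.8×10⁻² M

Ag₂SO₄(s) ⇌ 2 Ag⁺(aq) + SO₄²⁻(aq)
With molar solubility s: [Ag⁺] = 2s, [SO₄²⁻] = s.
Ksp = [Ag⁺]^2[SO₄²⁻] = (2s)^2 · s = 4s^3
4s^3 = 2.5×10⁻⁵  ⇒  s^3 = 6.3×10⁻⁶
s = 1.8×10⁻² mol/L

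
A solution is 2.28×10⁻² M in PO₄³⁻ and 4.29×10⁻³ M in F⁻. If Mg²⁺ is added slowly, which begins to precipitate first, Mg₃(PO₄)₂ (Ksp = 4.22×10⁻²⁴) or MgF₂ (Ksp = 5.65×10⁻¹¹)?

Precipitation begins when Q = Ksp.
For Mg₃(PO₄)₂: [Mg²⁺] = (Ksp/[PO₄³⁻]^2)^(1/3) = 2.01×10⁻⁷ M
For MgF₂: [Mg²⁺] = (Ksp/[F⁻]^2) = 3.07×10⁻⁶ M
Since Mg₃(PO₄)₂ needs less Mg²⁺ to reach saturation, it precipitates first.

Mg₃(PO₄)₂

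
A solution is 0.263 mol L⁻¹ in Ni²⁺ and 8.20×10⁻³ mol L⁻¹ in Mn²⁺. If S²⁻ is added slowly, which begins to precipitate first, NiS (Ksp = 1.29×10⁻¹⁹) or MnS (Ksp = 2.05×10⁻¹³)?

NiS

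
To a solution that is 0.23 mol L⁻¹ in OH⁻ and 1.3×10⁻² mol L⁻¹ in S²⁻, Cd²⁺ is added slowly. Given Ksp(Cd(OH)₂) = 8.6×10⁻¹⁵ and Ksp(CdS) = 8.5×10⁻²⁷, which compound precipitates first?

Each salt precipitates once Q = Ksp for that salt.
For Cd(OH)₂: [Cd²⁺] = (Ksp/[OH⁻]^2) = 1.6×10⁻¹³ mol L⁻¹
For CdS: [Cd²⁺] = (Ksp/[S²⁻]) = 6.5×10⁻²⁵ mol L⁻¹
The smaller threshold [Cd²⁺] is reached first, so CdS precipitates first.

CdS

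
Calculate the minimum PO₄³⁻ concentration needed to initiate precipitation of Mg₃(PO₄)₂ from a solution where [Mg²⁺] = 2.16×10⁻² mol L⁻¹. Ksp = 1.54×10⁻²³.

1.24×10⁻⁹ M

Precipitation begins when Q = Ksp.
Mg₃(PO₄)₂(s) ⇌ 3 Mg²⁺(aq) + 2 PO₄³⁻(aq)
Ksp = [Mg²⁺]^3[PO₄³⁻]^2 = [PO₄³⁻]^2(2.16×10⁻²)^3
[PO₄³⁻]^2 = 1.54×10⁻²³ / (2.16×10⁻²)^3 = 1.53×10⁻¹⁸
[PO₄³⁻] = 1.24×10⁻⁹ mol L⁻¹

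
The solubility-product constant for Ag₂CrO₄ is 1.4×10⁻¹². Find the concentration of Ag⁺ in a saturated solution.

1.4×10⁻⁴ M

Ag₂CrO₄(s) ⇌ 2 Ag⁺(aq) + CrO₄²⁻(aq)
Let s be the molar solubility. Then [Ag⁺] = 2s and [CrO₄²⁻] = s.
Ksp = [Ag⁺]^2[CrO₄²⁻] = (2s)^2 · s = 4s^3 = 1.4×10⁻¹²
s = 7.0×10⁻⁵ M
[Ag⁺] = 2s = 1.4×10⁻⁴ M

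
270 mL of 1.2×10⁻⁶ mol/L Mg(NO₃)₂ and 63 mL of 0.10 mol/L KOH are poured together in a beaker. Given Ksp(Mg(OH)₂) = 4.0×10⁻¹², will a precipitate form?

The combined volume is 333 mL.
[Mg²⁺] = (1.2×10⁻⁶)(270)/333 = 9.7×10⁻⁷ mol/L
[OH⁻] = (0.10)(63)/333 = 1.9×10⁻² mol/L
Q = [Mg²⁺][OH⁻]^2 = 3.5×10⁻¹⁰
Since Q (3.5×10⁻¹⁰) exceeds Ksp (4.0×10⁻¹²), Mg(OH)₂ will precipitate.

Yes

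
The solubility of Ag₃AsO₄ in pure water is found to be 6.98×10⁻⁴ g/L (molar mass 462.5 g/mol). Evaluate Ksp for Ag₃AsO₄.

Convert to molarity: s = 6.98×10⁻⁴ / 462.5 = 1.5092×10⁻⁶ mol/L
Ag₃AsO₄(s) ⇌ 3 Ag⁺(aq) + AsO₄³⁻(aq)
Let s be the molar solubility. Then [Ag⁺] = 3s and [AsO₄³⁻] = s.
Ksp = [Ag⁺]^3[AsO₄³⁻] = (3s)^3 · s = 27s^4
Ksp = 27 × (1.5092×10⁻⁶)^4 = 1.40×10⁻²²

Ksp = 1.40×10⁻²²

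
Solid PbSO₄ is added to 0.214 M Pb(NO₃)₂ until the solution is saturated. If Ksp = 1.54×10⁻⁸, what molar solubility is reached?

7.20×10⁻⁸ M

PbSO₄(s) ⇌ Pb²⁺(aq) + SO₄²⁻(aq)
The solution already contains Pb²⁺ at 0.214 M. Let s be the molar solubility of PbSO₄.
[Pb²⁺] ≈ 0.214 M (common ion dominates); [SO₄²⁻] = s.
Ksp = [Pb²⁺][SO₄²⁻] = (0.214)s
s = 1.54×10⁻⁸ / (0.214) = 7.20×10⁻⁸
s = 7.20×10⁻⁸ M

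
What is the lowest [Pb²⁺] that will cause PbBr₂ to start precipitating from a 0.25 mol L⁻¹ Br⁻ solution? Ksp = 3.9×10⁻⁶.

6.2×10⁻⁵ M

Precipitation begins when Q = Ksp.
PbBr₂(s) ⇌ Pb²⁺(aq) + 2 Br⁻(aq)
Ksp = [Pb²⁺][Br⁻]^2 = [Pb²⁺](0.25)^2
[Pb²⁺] = 3.9×10⁻⁶ / (0.25)^2 = 6.2×10⁻⁵
[Pb²⁺] = 6.2×10⁻⁵ mol L⁻¹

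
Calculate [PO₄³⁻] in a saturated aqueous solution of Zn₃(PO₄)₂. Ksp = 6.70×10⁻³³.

2.88×10⁻⁷ M

Zn₃(PO₄)₂(s) ⇌ 3 Zn²⁺(aq) + 2 PO₄³⁻(aq)
For each mole of Zn₃(PO₄)₂ that dissolves per liter, [Zn²⁺] = 3s and [PO₄³⁻] = 2s; let s denote this solubility.
Ksp = [Zn²⁺]^3[PO₄³⁻]^2 = (3s)^3 · (2s)^2 = 108s^5 = 6.70×10⁻³³
s = 1.44×10⁻⁷ M
[PO₄³⁻] = 2s = 2.88×10⁻⁷ M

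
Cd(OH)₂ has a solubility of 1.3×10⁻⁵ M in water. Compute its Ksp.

Cd(OH)₂(s) ⇌ Cd²⁺(aq) + 2 OH⁻(aq)
If s mol/L of Cd(OH)₂ dissolves, [Cd²⁺] = s and [OH⁻] = 2s.
Ksp = [Cd²⁺][OH⁻]^2 = s · (2s)^2 = 4s^3
Ksp = 4 × (1.3×10⁻⁵)^3 = 8.8×10⁻¹⁵

Ksp = 8.8×10⁻¹⁵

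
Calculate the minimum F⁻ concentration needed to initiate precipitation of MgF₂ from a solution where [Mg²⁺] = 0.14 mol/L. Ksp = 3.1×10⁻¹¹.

1.5×10⁻⁵ M

Precipitation of each salt begins when its ion product equals Ksp.
MgF₂(s) ⇌ Mg²⁺(aq) + 2 F⁻(aq)
Ksp = [Mg²⁺][F⁻]^2 = [F⁻]^2(0.14)
[F⁻]^2 = 3.1×10⁻¹¹ / (0.14) = 2.2×10⁻¹⁰
[F⁻] = 1.5×10⁻⁵ mol/L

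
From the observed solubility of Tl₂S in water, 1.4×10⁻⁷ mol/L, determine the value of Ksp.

Tl₂S(s) ⇌ 2 Tl⁺(aq) + S²⁻(aq)
If s mol/L of Tl₂S dissolves, [Tl⁺] = 2s and [S²⁻] = s.
Ksp = [Tl⁺]^2[S²⁻] = (2s)^2 · s = 4s^3
Ksp = 4 × (1.4×10⁻⁷)^3 = 1.1×10⁻²⁰

Ksp = 1.1×10⁻²⁰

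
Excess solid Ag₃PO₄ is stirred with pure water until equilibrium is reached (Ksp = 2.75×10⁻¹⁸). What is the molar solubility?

1.79×10⁻⁵ M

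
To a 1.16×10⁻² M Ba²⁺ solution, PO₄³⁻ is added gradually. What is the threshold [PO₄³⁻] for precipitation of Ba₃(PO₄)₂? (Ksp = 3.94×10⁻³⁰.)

1.59×10⁻¹² M

Precipitation begins when Q = Ksp.
Ba₃(PO₄)₂(s) ⇌ 3 Ba²⁺(aq) + 2 PO₄³⁻(aq)
Ksp = [Ba²⁺]^3[PO₄³⁻]^2 = [PO₄³⁻]^2(1.16×10⁻²)^3
[PO₄³⁻]^2 = 3.94×10⁻³⁰ / (1.16×10⁻²)^3 = 2.52×10⁻²⁴
[PO₄³⁻] = 1.59×10⁻¹² M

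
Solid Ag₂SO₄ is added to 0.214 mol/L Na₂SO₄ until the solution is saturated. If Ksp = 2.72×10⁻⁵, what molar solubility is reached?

5.64×10⁻³ M

Ag₂SO₄(s) ⇌ 2 Ag⁺(aq) + SO₄²⁻(aq)
With SO₄²⁻ already at 0.214 mol/L and s small, take [SO₄²⁻] ≈ 0.214 mol/L and [Ag⁺] = 2s.
Ksp = [Ag⁺]^2[SO₄²⁻] = (2s)^2(0.214)
(2s)^2 = 2.72×10⁻⁵ / (0.214) = 1.27×10⁻⁴
s = 5.64×10⁻³ mol/L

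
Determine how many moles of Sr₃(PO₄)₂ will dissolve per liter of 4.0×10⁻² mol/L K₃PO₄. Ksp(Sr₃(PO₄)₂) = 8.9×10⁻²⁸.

Sr₃(PO₄)₂(s) ⇌ 3 Sr²⁺(aq) + 2 PO₄³⁻(aq)
The solution already contains PO₄³⁻ at 4.0×10⁻² mol/L. Let s be the molar solubility of Sr₃(PO₄)₂.
[PO₄³⁻] ≈ 4.0×10⁻² mol/L (common ion dominates); [Sr²⁺] = 3s.
Ksp = [Sr²⁺]^3[PO₄³⁻]^2 = (3s)^3(4.0×10⁻²)^2
(3s)^3 = 8.9×10⁻²⁸ / (4.0×10⁻²)^2 = 5.6×10⁻²⁵
s = 2.7×10⁻⁹ mol/L

2.7×10⁻⁹ M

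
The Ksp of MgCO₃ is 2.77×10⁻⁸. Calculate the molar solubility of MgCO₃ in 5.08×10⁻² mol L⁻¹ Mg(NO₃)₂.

5.45×10⁻⁷ M

MgCO₃(s) ⇌ Mg²⁺(aq) + CO₃²⁻(aq)
Mg²⁺ is already present at 5.08×10⁻² mol L⁻¹. If s mol/L of MgCO₃ dissolves, [CO₃²⁻] = s while [Mg²⁺] ≈ 5.08×10⁻² mol L⁻¹.
Ksp = [Mg²⁺][CO₃²⁻] = (5.08×10⁻²)s
s = 2.77×10⁻⁸ / (5.08×10⁻²) = 5.45×10⁻⁷
s = 5.45×10⁻⁷ mol L⁻¹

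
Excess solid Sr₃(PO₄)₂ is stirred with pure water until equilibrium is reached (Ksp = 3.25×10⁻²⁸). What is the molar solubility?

Sr₃(PO₄)₂(s) ⇌ 3 Sr²⁺(aq) + 2 PO₄³⁻(aq)
Call the molar solubility s, so that [Sr²⁺] = 3s and [PO₄³⁻] = 2s.
Ksp = [Sr²⁺]^3[PO₄³⁻]^2 = (3s)^3 · (2s)^2 = 108s^5
108s^5 = 3.25×10⁻²⁸  ⇒  s^5 = 3.01×10⁻³⁰
s = (3.01×10⁻³⁰)^(1/5) = 1.25×10⁻⁶ M

1.25×10⁻⁶ M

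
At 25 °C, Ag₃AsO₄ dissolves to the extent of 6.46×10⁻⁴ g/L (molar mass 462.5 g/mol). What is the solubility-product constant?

Ksp = 1.03×10⁻²²

s = (6.46×10⁻⁴ g L⁻¹)/(462.5 g mol⁻¹) = 1.3968×10⁻⁶ M
Ag₃AsO₄(s) ⇌ 3 Ag⁺(aq) + AsO₄³⁻(aq)
Let s be the molar solubility. Then [Ag⁺] = 3s and [AsO₄³⁻] = s.
Ksp = [Ag⁺]^3[AsO₄³⁻] = (3s)^3 · s = 27s^4
Ksp = 27 × (1.3968×10⁻⁶)^4 = 1.03×10⁻²²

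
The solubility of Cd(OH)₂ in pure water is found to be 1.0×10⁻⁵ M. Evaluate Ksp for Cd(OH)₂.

Cd(OH)₂(s) ⇌ Cd²⁺(aq) + 2 OH⁻(aq)
Let s be the molar solubility. Then [Cd²⁺] = s and [OH⁻] = 2s.
Ksp = [Cd²⁺][OH⁻]^2 = s · (2s)^2 = 4s^3
Ksp = 4 × (1.0×10⁻⁵)^3 = 4.0×10⁻¹⁵

Ksp = 4.0×10⁻¹⁵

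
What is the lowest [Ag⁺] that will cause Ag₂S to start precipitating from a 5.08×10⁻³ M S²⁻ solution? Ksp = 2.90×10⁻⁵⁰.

2.39×10⁻²⁴ M

Precipitation begins when Q = Ksp.
Ag₂S(s) ⇌ 2 Ag⁺(aq) + S²⁻(aq)
Ksp = [Ag⁺]^2[S²⁻] = [Ag⁺]^2(5.08×10⁻³)
[Ag⁺]^2 = 2.90×10⁻⁵⁰ / (5.08×10⁻³) = 5.71×10⁻⁴⁸
[Ag⁺] = 2.39×10⁻²⁴ M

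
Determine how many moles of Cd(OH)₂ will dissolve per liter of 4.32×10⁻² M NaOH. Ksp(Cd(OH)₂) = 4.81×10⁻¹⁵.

2.58×10⁻¹² M

Cd(OH)₂(s) ⇌ Cd²⁺(aq) + 2 OH⁻(aq)
Let s be the solubility of Cd(OH)₂ here. The common ion gives [OH⁻] ≈ 4.32×10⁻² M, and [Cd²⁺] = s.
Ksp = [Cd²⁺][OH⁻]^2 = s(4.32×10⁻²)^2
s = 4.81×10⁻¹⁵ / (4.32×10⁻²)^2 = 2.58×10⁻¹²
s = 2.58×10⁻¹² M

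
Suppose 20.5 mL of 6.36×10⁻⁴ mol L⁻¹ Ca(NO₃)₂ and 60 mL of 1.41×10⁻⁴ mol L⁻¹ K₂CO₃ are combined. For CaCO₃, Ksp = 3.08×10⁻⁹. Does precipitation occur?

Yes

The combined volume is 80.5 mL.
[Ca²⁺] = (6.36×10⁻⁴)(20.5)/80.5 = 1.62×10⁻⁴ mol L⁻¹
[CO₃²⁻] = (1.41×10⁻⁴)(60)/80.5 = 1.05×10⁻⁴ mol L⁻¹
Q = [Ca²⁺][CO₃²⁻] = 1.70×10⁻⁸
Q = 1.70×10⁻⁸ > Ksp = 3.08×10⁻⁹, so the solution is supersaturated and CaCO₃ precipitates.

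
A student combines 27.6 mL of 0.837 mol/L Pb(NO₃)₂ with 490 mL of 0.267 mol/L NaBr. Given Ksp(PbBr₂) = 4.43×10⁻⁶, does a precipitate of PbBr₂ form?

Total volume after mixing = 27.6 + 490 = 517.6 mL.
[Pb²⁺] = (0.837)(27.6)/517.6 = 4.46×10⁻² mol/L
[Br⁻] = (0.267)(490)/517.6 = 0.253 mol/L
Q = [Pb²⁺][Br⁻]^2 = 2.85×10⁻³
Because Q > Ksp (2.85×10⁻³ vs 4.43×10⁻⁶), a precipitate of PbBr₂ forms.

Yes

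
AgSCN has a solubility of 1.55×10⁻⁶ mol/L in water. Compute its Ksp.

AgSCN(s) ⇌ Ag⁺(aq) + SCN⁻(aq)
Call the molar solubility s, so that [Ag⁺] = s and [SCN⁻] = s.
Ksp = [Ag⁺][SCN⁻] = s · s = s^2
Ksp = (1.55×10⁻⁶)^2 = 2.40×10⁻¹²

Ksp = 2.40×10⁻¹²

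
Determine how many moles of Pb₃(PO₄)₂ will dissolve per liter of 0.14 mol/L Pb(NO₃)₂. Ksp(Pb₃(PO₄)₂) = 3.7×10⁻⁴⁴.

Pb₃(PO₄)₂(s) ⇌ 3 Pb²⁺(aq) + 2 PO₄³⁻(aq)
With Pb²⁺ already at 0.14 mol/L and s small, take [Pb²⁺] ≈ 0.14 mol/L and [PO₄³⁻] = 2s.
Ksp = [Pb²⁺]^3[PO₄³⁻]^2 = (0.14)^3(2s)^2
(2s)^2 = 3.7×10⁻⁴⁴ / (0.14)^3 = 1.3×10⁻⁴¹
s = 1.8×10⁻²¹ mol/L

1.8×10⁻²¹ M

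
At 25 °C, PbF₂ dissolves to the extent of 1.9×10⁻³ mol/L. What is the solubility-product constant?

Ksp = 2.7×10⁻⁸

PbF₂(s) ⇌ Pb²⁺(aq) + 2 F⁻(aq)
Let s be the molar solubility. Then [Pb²⁺] = s and [F⁻] = 2s.
Ksp = [Pb²⁺][F⁻]^2 = s · (2s)^2 = 4s^3
Ksp = 4 × (1.9×10⁻³)^3 = 2.7×10⁻⁸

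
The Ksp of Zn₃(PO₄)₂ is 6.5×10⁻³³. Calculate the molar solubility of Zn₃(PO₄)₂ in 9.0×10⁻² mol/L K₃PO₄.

3.1×10⁻¹¹ M

Zn₃(PO₄)₂(s) ⇌ 3 Zn²⁺(aq) + 2 PO₄³⁻(aq)
Let s be the solubility of Zn₃(PO₄)₂ here. The common ion gives [PO₄³⁻] ≈ 9.0×10⁻² mol/L, and [Zn²⁺] = 3s.
Ksp = [Zn²⁺]^3[PO₄³⁻]^2 = (3s)^3(9.0×10⁻²)^2
(3s)^3 = 6.5×10⁻³³ / (9.0×10⁻²)^2 = 8.0×10⁻³¹
s = 3.1×10⁻¹¹ mol/L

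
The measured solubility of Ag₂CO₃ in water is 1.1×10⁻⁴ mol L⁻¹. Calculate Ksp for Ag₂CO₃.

Ag₂CO₃(s) ⇌ 2 Ag⁺(aq) + CO₃²⁻(aq)
If s mol/L of Ag₂CO₃ dissolves, [Ag⁺] = 2s and [CO₃²⁻] = s.
Ksp = [Ag⁺]^2[CO₃²⁻] = (2s)^2 · s = 4s^3
Ksp = 4 × (1.1×10⁻⁴)^3 = 5.3×10⁻¹²

Ksp = 5.3×10⁻¹²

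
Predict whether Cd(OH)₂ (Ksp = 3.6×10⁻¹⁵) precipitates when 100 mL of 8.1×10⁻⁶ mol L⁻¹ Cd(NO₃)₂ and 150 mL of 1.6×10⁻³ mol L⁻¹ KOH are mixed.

Yes

Total volume after mixing = 100 + 150 = 250 mL.
[Cd²⁺] = (8.1×10⁻⁶)(100)/250 = 3.2×10⁻⁶ mol L⁻¹
[OH⁻] = (1.6×10⁻³)(150)/250 = 9.6×10⁻⁴ mol L⁻¹
Q = [Cd²⁺][OH⁻]^2 = 3.0×10⁻¹²
Since Q (3.0×10⁻¹²) exceeds Ksp (3.6×10⁻¹⁵), Cd(OH)₂ will precipitate.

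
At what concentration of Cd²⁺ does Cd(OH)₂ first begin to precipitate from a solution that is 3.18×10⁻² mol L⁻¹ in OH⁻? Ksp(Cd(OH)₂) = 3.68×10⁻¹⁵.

The threshold for precipitation is Q = Ksp.
Cd(OH)₂(s) ⇌ Cd²⁺(aq) + 2 OH⁻(aq)
Ksp = [Cd²⁺][OH⁻]^2 = [Cd²⁺](3.18×10⁻²)^2
[Cd²⁺] = 3.68×10⁻¹⁵ / (3.18×10⁻²)^2 = 3.64×10⁻¹²
[Cd²⁺] = 3.64×10⁻¹² mol L⁻¹

3.64×10⁻¹² M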